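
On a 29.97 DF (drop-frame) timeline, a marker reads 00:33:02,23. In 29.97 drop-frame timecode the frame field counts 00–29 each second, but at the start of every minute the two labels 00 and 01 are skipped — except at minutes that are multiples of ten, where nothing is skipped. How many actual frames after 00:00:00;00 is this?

Complete 10-minute blocks: 3, each 17982 frames → 53946.
Remaining 3 whole minutes in the current block: 1800 + 2 × 1798 = 5396 frames.
Within the current minute: 2 × 30 + 23 − 2 = 81 (labels ;00/;01 skipped at this minute). Total = 53946 + 5396 + 81 = 59423.

59423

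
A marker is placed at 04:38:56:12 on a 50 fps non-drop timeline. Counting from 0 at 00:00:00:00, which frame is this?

836812

Total seconds to the label: (4 × 3600 + 38 × 60 + 56) = 16736.
Frame index = 16736 × 50 + 12 = 836812.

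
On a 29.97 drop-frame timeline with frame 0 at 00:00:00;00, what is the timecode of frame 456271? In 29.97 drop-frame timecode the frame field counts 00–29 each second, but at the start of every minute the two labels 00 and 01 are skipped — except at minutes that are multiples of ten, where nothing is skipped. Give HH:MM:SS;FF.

Ten DF minutes hold 17982 frames, so frame 456271 lies in block 25 (frames 449550–467531) with 6721 frames into that block.
The block's first minute is 1800 frames and the rest 1798 each; 6721 frames reaches minute 3, so 25 × 18 + 3 × 2 = 456 labels have been skipped so far.
Adding those back, label number 456271 + 456 = 456727 at 30 labels/s is 15224 s + 7 f = 4 h 13 min 44 s frame 7, i.e. 04:13:44;07.

04:13:44;07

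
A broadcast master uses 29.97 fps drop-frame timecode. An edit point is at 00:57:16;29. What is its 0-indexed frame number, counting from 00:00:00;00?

103005

Complete 10-minute blocks: 5, each 17982 frames → 89910.
Remaining 7 whole minutes in the current block: 1800 + 6 × 1798 = 12588 frames.
Within the current minute: 16 × 30 + 29 − 2 = 507 (labels ;00/;01 skipped at this minute). Total = 89910 + 12588 + 507 = 103005.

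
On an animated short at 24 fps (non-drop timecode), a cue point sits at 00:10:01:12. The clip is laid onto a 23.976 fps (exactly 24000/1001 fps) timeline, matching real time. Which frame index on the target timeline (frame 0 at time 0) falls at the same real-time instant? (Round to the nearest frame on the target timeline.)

Source frame index: (0×3600 + 10×60 + 1) × 24 + 12 = 14436.
Real time: 14436 / (24) = 1203/2 s.
Target frame: (1203/2) × (24000/1001) = 14436000/1001 ≈ 14421.578 → 14422.

frame 14422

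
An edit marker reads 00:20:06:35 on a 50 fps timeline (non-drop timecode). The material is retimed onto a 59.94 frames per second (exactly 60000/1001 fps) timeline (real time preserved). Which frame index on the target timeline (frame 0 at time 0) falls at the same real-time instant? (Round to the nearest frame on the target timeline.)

frame 72330

Source frame index: (0×3600 + 20×60 + 6) × 50 + 35 = 60335.
Real time: 60335 / (50) = 12067/10 s.
Target frame: (12067/10) × (60000/1001) = 6582000/91 ≈ 72329.670 → 72330.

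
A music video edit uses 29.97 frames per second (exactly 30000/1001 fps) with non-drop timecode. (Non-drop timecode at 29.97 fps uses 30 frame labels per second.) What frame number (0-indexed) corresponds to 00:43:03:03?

Total seconds to the label: (0 × 3600 + 43 × 60 + 3) = 2583.
Frame index = 2583 × 30 + 3 = 77493.

77493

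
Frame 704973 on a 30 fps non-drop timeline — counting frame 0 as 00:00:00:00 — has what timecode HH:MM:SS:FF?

704973 ÷ 30 = 23499 full seconds, remainder 3 frames.
23499 s = 6 h 31 min 39 s.
Timecode: 06:31:39:03.

06:31:39:03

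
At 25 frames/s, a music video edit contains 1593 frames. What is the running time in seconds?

63.72 seconds

Running time = 1593 / (25) = 63.72 s.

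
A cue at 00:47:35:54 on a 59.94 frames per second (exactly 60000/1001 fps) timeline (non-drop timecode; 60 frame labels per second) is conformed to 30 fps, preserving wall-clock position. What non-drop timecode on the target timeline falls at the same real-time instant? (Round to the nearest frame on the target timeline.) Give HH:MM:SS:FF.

Source frame index: (0×3600 + 47×60 + 35) × 60 + 54 = 171354.
Real time: 171354 / (60000/1001) = 28587559/10000 s.
Target frame: (28587559/10000) × (30) = 85762677/1000 ≈ 85762.677 → 85763.
At 30 labels/s: frame 85763 → 00:47:38:23.

00:47:38:23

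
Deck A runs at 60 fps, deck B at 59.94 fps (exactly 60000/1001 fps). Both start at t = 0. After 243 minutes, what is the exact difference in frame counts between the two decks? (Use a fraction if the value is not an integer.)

243 min = 14580 s.
A emits 60 × 14580 = 874800 frames; B emits 60000/1001 × 14580 = 874800000/1001.
Difference = 874800/1001 frames (≈ 873.9261); B is behind A.

874800/1001 frames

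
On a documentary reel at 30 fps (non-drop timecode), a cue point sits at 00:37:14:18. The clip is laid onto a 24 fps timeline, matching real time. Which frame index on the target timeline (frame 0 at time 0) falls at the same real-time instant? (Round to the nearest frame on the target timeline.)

Source frame index: (0×3600 + 37×60 + 14) × 30 + 18 = 67038.
Real time: 67038 / (30) = 11173/5 s.
Target frame: (11173/5) × (24) = 268152/5 ≈ 53630.400 → 53630.

frame 53630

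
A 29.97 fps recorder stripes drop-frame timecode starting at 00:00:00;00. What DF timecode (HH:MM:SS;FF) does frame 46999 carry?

Each 10-minute DF block holds 10 × 60 × 30 − 9 × 2 = 17982 frames. 46999 ÷ 17982 → 2 full blocks, remainder 11035.
Within the partial block the first minute is 1800 frames and each further minute 1798, so 6 further minute boundaries passed. Total skipped labels = 18 × 2 + 2 × 6 = 48.
Non-drop label index = 46999 + 48 = 47047; at 30 labels/s that is 00:26:08:07, i.e. DF 00:26:08;07.

00:26:08;07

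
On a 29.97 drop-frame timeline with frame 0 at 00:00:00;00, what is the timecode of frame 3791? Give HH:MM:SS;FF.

Ten DF minutes hold 17982 frames, so frame 3791 lies in block 0 (frames 0–17981) with 3791 frames into that block.
The block's first minute is 1800 frames and the rest 1798 each; 3791 frames reaches minute 2, so 0 × 18 + 2 × 2 = 4 labels have been skipped so far.
Adding those back, label number 3791 + 4 = 3795 at 30 labels/s is 126 s + 15 f = 0 h 2 min 6 s frame 15, i.e. 00:02:06;15.

00:02:06;15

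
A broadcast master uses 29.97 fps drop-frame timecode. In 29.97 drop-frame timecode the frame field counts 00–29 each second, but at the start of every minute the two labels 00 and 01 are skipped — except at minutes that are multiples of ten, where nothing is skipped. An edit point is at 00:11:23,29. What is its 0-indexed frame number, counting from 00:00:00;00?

Complete 10-minute blocks: 1, each 17982 frames → 17982.
Remaining 1 whole minute in the current block: 1800 + 0 × 1798 = 1800 frames.
Within the current minute: 23 × 30 + 29 − 2 = 717 (labels ;00/;01 skipped at this minute). Total = 17982 + 1800 + 717 = 20499.

20499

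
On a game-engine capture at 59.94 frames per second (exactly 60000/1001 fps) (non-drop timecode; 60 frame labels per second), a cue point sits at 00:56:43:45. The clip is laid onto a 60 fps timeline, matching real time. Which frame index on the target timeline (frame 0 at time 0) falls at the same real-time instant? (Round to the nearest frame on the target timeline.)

Source frame index: (0×3600 + 56×60 + 43) × 60 + 45 = 204225.
Real time: 204225 / (60000/1001) = 2725723/800 s.
Target frame: (2725723/800) × (60) = 8177169/40 ≈ 204429.225 → 204429.

frame 204429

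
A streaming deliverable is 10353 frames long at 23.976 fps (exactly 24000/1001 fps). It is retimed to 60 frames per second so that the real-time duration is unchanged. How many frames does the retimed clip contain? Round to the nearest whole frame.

Frames at target rate = 10353 × (60) / (24000/1001) = 10363353/400 ≈ 25908.382.
Nearest whole frame: 25908.

25908 frames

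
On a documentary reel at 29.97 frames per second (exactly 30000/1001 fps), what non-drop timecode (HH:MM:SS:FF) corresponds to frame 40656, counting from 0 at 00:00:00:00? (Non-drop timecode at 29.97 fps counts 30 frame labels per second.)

00:22:35:06

40656 ÷ 30 = 1355 full seconds, remainder 6 frames.
1355 s = 0 h 22 min 35 s.
Timecode: 00:22:35:06.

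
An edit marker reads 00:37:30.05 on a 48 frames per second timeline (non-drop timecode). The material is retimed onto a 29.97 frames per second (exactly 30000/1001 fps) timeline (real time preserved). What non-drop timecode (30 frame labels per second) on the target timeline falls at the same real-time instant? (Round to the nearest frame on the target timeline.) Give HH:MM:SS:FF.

Source frame index: (0×3600 + 37×60 + 30) × 48 + 5 = 108005.
Real time: 108005 / (48) = 108005/48 s.
Target frame: (108005/48) × (30000/1001) = 67503125/1001 ≈ 67435.689 → 67436.
At 30 labels/s: frame 67436 → 00:37:27:26.

00:37:27:26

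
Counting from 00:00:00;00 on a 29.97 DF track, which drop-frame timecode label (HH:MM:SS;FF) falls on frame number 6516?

Ten DF minutes hold 17982 frames, so frame 6516 lies in block 0 (frames 0–17981) with 6516 frames into that block.
The block's first minute is 1800 frames and the rest 1798 each; 6516 frames reaches minute 3, so 0 × 18 + 3 × 2 = 6 labels have been skipped so far.
Adding those back, label number 6516 + 6 = 6522 at 30 labels/s is 217 s + 12 f = 0 h 3 min 37 s frame 12, i.e. 00:03:37;12.

00:03:37;12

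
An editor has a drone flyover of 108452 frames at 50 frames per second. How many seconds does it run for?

Running time = 108452 / (50) = 2169.04 s.

2169.04 seconds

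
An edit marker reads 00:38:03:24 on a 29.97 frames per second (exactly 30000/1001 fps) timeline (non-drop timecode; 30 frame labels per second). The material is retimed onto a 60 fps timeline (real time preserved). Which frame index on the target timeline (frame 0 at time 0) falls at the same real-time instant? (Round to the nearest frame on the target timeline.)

Source frame index: (0×3600 + 38×60 + 3) × 30 + 24 = 68514.
Real time: 68514 / (30000/1001) = 11430419/5000 s.
Target frame: (11430419/5000) × (60) = 34291257/250 ≈ 137165.028 → 137165.

frame 137165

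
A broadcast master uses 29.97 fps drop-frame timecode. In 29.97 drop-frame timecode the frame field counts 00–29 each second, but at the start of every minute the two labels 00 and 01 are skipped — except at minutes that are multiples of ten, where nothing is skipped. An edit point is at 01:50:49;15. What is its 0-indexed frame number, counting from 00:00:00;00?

199287

Complete 10-minute blocks: 11, each 17982 frames → 197802.
Remaining 0 whole minutes in the current block: 0 frames.
Within the current minute: 49 × 30 + 15 = 1485. Total = 197802 + 0 + 1485 = 199287.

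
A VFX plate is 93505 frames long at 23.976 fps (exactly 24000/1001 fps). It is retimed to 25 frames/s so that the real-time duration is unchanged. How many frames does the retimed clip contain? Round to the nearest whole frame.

97498 frames

Frames at target rate = 93505 × (25) / (24000/1001) = 18719701/192 ≈ 97498.443.
Nearest whole frame: 97498.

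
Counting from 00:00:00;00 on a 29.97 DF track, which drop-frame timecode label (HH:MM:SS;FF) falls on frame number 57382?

Ten DF minutes hold 17982 frames, so frame 57382 lies in block 3 (frames 53946–71927) with 3436 frames into that block.
The block's first minute is 1800 frames and the rest 1798 each; 3436 frames reaches minute 1, so 3 × 18 + 1 × 2 = 56 labels have been skipped so far.
Adding those back, label number 57382 + 56 = 57438 at 30 labels/s is 1914 s + 18 f = 0 h 31 min 54 s frame 18, i.e. 00:31:54;18.

00:31:54;18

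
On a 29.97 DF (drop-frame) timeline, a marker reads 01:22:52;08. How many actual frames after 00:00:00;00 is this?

Complete 10-minute blocks: 8, each 17982 frames → 143856.
Remaining 2 whole minutes in the current block: 1800 + 1 × 1798 = 3598 frames.
Within the current minute: 52 × 30 + 8 − 2 = 1566 (labels ;00/;01 skipped at this minute). Total = 143856 + 3598 + 1566 = 149020.

149020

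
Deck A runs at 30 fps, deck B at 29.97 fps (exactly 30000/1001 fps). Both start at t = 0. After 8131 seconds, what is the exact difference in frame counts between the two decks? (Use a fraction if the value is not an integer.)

243930/1001 frames

A emits 30 × 8131 = 243930 frames; B emits 30000/1001 × 8131 = 243930000/1001.
Difference = 243930/1001 frames (≈ 243.6863); B is behind A.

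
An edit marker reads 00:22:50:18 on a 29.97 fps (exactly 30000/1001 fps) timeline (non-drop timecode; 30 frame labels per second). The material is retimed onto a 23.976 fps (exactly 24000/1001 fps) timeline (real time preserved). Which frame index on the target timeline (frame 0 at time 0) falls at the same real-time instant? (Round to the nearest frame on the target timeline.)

Source frame index: (0×3600 + 22×60 + 50) × 30 + 18 = 41118.
Real time: 41118 / (30000/1001) = 6859853/5000 s.
Target frame: (6859853/5000) × (24000/1001) = 164472/5 ≈ 32894.400 → 32894.

frame 32894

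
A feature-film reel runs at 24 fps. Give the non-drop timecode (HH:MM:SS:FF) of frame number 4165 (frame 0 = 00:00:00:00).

00:02:53:13

4165 ÷ 24 = 173 full seconds, remainder 13 frames.
173 s = 0 h 2 min 53 s.
Timecode: 00:02:53:13.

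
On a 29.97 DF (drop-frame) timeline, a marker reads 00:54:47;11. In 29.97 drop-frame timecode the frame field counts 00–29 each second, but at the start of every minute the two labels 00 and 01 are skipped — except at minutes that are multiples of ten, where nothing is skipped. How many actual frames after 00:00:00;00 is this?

98523

As if non-drop at 30 labels/s: (0 × 3600 + 54 × 60 + 47) × 30 + 11 = 98621.
Minute boundaries passed: 54; those not divisible by 10: 54 − 5 = 49; dropped labels = 2 × 49 = 98.
Actual frame index = 98621 − 98 = 98523.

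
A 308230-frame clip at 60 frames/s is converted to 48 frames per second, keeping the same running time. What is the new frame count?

246584 frames

Target frames = source frames × (target rate / source rate) = 308230 × (48)/(60) = 308230 × 4/5 = 246584.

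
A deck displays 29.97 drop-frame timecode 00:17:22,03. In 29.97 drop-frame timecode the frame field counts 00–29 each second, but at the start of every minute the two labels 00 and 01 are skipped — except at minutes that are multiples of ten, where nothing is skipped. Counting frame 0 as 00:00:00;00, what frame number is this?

31231

Complete 10-minute blocks: 1, each 17982 frames → 17982.
Remaining 7 whole minutes in the current block: 1800 + 6 × 1798 = 12588 frames.
Within the current minute: 22 × 30 + 3 − 2 = 661 (labels ;00/;01 skipped at this minute). Total = 17982 + 12588 + 661 = 31231.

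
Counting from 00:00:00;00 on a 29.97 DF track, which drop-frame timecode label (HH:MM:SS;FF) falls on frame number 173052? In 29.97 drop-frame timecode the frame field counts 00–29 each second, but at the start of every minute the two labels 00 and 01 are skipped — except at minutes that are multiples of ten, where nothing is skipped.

Ten DF minutes hold 17982 frames, so frame 173052 lies in block 9 (frames 161838–179819) with 11214 frames into that block.
The block's first minute is 1800 frames and the rest 1798 each; 11214 frames reaches minute 6, so 9 × 18 + 6 × 2 = 174 labels have been skipped so far.
Adding those back, label number 173052 + 174 = 173226 at 30 labels/s is 5774 s + 6 f = 1 h 36 min 14 s frame 6, i.e. 01:36:14;06.

01:36:14;06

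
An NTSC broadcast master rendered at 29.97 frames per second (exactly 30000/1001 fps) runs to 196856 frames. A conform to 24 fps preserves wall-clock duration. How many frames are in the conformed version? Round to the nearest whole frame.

157642 frames

Frames at target rate = 196856 × (24) / (30000/1001) = 98526428/625 ≈ 157642.285.
Nearest whole frame: 157642.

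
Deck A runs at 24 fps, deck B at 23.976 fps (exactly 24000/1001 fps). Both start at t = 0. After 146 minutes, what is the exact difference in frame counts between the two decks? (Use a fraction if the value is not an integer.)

146 min = 8760 s.
A emits 24 × 8760 = 210240 frames; B emits 24000/1001 × 8760 = 210240000/1001.
Difference = 210240/1001 frames (≈ 210.0300); B is behind A.

210240/1001 frames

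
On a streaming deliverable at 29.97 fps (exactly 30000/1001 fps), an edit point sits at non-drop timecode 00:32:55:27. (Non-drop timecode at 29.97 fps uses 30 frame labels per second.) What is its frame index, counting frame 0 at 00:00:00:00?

frame 59277

Total seconds to the label: (0 × 3600 + 32 × 60 + 55) = 1975.
Frame index = 1975 × 30 + 27 = 59277.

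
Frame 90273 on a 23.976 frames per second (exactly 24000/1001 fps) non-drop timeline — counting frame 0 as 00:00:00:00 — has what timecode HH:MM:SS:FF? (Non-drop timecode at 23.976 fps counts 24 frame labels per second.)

01:02:41:09

90273 ÷ 24 = 3761 full seconds, remainder 9 frames.
3761 s = 1 h 2 min 41 s.
Timecode: 01:02:41:09.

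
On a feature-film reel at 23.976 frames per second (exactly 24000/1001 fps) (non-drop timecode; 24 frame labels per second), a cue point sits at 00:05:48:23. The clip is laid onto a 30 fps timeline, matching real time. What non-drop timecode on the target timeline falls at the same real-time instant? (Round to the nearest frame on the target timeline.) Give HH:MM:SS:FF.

Source frame index: (0×3600 + 5×60 + 48) × 24 + 23 = 8375.
Real time: 8375 / (24000/1001) = 67067/192 s.
Target frame: (67067/192) × (30) = 335335/32 ≈ 10479.219 → 10479.
At 30 labels/s: frame 10479 → 00:05:49:09.

00:05:49:09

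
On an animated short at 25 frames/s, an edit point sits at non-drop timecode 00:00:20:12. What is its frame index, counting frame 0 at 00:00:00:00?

frame 512

Total seconds to the label: (0 × 3600 + 0 × 60 + 20) = 20.
Frame index = 20 × 25 + 12 = 512.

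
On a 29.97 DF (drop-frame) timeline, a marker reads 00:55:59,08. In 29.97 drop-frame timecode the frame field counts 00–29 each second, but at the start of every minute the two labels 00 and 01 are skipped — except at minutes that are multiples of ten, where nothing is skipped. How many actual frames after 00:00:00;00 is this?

Complete 10-minute blocks: 5, each 17982 frames → 89910.
Remaining 5 whole minutes in the current block: 1800 + 4 × 1798 = 8992 frames.
Within the current minute: 59 × 30 + 8 − 2 = 1776 (labels ;00/;01 skipped at this minute). Total = 89910 + 8992 + 1776 = 100678.

100678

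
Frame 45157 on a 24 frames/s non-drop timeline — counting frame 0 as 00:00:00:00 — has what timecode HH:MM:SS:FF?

45157 ÷ 24 = 1881 full seconds, remainder 13 frames.
1881 s = 0 h 31 min 21 s.
Timecode: 00:31:21:13.

00:31:21:13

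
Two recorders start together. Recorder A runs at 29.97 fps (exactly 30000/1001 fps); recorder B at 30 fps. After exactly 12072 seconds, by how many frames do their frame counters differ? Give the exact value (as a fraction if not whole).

362160/1001 frames

A emits 30000/1001 × 12072 = 362160000/1001 frames; B emits 30 × 12072 = 362160.
Difference = 362160/1001 frames (≈ 361.7982); B is ahead of A.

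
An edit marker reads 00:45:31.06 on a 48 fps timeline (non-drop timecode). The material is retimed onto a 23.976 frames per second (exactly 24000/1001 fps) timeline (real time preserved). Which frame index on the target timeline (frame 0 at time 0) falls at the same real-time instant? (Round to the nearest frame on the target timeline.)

Source frame index: (0×3600 + 45×60 + 31) × 48 + 6 = 131094.
Real time: 131094 / (48) = 21849/8 s.
Target frame: (21849/8) × (24000/1001) = 65547000/1001 ≈ 65481.518 → 65482.

frame 65482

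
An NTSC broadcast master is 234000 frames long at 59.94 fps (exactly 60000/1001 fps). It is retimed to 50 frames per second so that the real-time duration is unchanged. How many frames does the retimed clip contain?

195195 frames

Target frames = source frames × (target rate / source rate) = 234000 × (50)/(60000/1001) = 234000 × 1001/1200 = 195195.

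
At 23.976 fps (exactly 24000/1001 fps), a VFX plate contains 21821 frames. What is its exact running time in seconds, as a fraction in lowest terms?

Running time = 21821 ÷ (24000/1001) = 21821 × 1001/24000 = 21842821/24000 s.

21842821/24000 seconds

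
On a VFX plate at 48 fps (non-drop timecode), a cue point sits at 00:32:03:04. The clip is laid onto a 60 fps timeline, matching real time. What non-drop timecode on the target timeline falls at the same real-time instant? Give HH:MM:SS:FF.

00:32:03:05

Source frame index: (0×3600 + 32×60 + 3) × 48 + 4 = 92308.
Real time: 92308 / (48) = 23077/12 s.
Target frame: (23077/12) × (60) = 115385.
At 60 labels/s: frame 115385 → 00:32:03:05.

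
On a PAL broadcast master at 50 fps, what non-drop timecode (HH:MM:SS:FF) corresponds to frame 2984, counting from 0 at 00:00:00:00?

2984 ÷ 50 = 59 full seconds, remainder 34 frames.
59 s = 0 h 0 min 59 s.
Timecode: 00:00:59:34.

00:00:59:34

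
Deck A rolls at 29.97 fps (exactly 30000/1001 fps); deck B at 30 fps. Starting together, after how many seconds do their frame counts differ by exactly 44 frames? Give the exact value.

22022/15 seconds

The gap grows by |30 − 30000/1001| = 30/1001 frames per second.
Time for a 44-frame gap: 44 ÷ (30/1001) = 22022/15 s.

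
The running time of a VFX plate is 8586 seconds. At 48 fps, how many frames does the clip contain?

412128 frames

Frames = 8586 × 48 = 412128.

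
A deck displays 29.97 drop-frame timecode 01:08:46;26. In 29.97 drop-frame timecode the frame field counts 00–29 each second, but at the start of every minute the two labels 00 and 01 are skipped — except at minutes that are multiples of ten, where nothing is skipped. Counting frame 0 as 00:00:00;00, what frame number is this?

As if non-drop at 30 labels/s: (1 × 3600 + 8 × 60 + 46) × 30 + 26 = 123806.
Minute boundaries passed: 68; those not divisible by 10: 68 − 6 = 62; dropped labels = 2 × 62 = 124.
Actual frame index = 123806 − 124 = 123682.

123682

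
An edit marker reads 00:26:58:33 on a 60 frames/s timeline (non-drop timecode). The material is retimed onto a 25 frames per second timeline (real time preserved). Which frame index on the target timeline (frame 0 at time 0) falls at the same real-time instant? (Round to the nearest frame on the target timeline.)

frame 40464

Source frame index: (0×3600 + 26×60 + 58) × 60 + 33 = 97113.
Real time: 97113 / (60) = 32371/20 s.
Target frame: (32371/20) × (25) = 161855/4 ≈ 40463.750 → 40464.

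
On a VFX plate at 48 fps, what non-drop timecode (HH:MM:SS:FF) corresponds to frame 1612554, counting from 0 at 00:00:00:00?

09:19:54:42

1612554 ÷ 48 = 33594 full seconds, remainder 42 frames.
33594 s = 9 h 19 min 54 s.
Timecode: 09:19:54:42.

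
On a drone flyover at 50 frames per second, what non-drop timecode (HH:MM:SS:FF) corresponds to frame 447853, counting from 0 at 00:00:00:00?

447853 ÷ 50 = 8957 full seconds, remainder 3 frames.
8957 s = 2 h 29 min 17 s.
Timecode: 02:29:17:03.

02:29:17:03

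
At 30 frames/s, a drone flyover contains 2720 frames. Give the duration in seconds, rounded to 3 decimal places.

90.667 seconds

Running time = 2720 × 1/30 = 272/3 s ≈ 90.667 s.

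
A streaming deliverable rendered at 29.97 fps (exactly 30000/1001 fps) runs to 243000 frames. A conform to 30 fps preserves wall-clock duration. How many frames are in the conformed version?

Target frames = source frames × (target rate / source rate) = 243000 × (30)/(30000/1001) = 243000 × 1001/1000 = 243243.

243243 frames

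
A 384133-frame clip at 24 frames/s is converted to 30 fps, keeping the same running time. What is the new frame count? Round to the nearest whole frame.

Frames at target rate = 384133 × (30) / (24) = 1920665/4 ≈ 480166.250.
Nearest whole frame: 480166.

480166 frames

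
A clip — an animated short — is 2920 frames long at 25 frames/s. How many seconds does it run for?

Running time = 2920 / (25) = 116.8 s.

116.8 seconds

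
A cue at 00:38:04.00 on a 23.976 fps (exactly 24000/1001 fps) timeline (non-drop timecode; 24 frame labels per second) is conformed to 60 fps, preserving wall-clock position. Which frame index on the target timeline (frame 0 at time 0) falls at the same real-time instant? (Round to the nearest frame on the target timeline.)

frame 137177

Source frame index: (0×3600 + 38×60 + 4) × 24 + 0 = 54816.
Real time: 54816 / (24000/1001) = 571571/250 s.
Target frame: (571571/250) × (60) = 3429426/25 ≈ 137177.040 → 137177.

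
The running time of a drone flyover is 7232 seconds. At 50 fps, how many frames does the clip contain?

361600 frames

Frames = 7232 × 50 = 361600.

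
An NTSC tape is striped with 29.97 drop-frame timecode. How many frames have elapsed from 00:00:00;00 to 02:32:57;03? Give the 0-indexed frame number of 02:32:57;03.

275039

Complete 10-minute blocks: 15, each 17982 frames → 269730.
Remaining 2 whole minutes in the current block: 1800 + 1 × 1798 = 3598 frames.
Within the current minute: 57 × 30 + 3 − 2 = 1711 (labels ;00/;01 skipped at this minute). Total = 269730 + 3598 + 1711 = 275039.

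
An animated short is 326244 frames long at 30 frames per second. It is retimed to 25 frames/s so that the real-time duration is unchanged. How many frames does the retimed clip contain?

Target frames = source frames × (target rate / source rate) = 326244 × (25)/(30) = 326244 × 5/6 = 271870.

271870 frames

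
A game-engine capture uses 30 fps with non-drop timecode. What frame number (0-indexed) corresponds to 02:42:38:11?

frame 292751

Total seconds to the label: (2 × 3600 + 42 × 60 + 38) = 9758.
Frame index = 9758 × 30 + 11 = 292751.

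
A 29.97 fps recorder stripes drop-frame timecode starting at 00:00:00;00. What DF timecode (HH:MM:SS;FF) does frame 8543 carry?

Ten DF minutes hold 17982 frames, so frame 8543 lies in block 0 (frames 0–17981) with 8543 frames into that block.
The block's first minute is 1800 frames and the rest 1798 each; 8543 frames reaches minute 4, so 0 × 18 + 4 × 2 = 8 labels have been skipped so far.
Adding those back, label number 8543 + 8 = 8551 at 30 labels/s is 285 s + 1 f = 0 h 4 min 45 s frame 1, i.e. 00:04:45;01.

00:04:45;01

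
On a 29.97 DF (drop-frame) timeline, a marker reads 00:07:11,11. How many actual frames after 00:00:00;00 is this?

Complete 10-minute blocks: 0, each 17982 frames → 0.
Remaining 7 whole minutes in the current block: 1800 + 6 × 1798 = 12588 frames.
Within the current minute: 11 × 30 + 11 − 2 = 339 (labels ;00/;01 skipped at this minute). Total = 0 + 12588 + 339 = 12927.

12927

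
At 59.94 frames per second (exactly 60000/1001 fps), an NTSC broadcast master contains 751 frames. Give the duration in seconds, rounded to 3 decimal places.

12.529 seconds

Running time = 751 × 1001/60000 = 751751/60000 s ≈ 12.529 s.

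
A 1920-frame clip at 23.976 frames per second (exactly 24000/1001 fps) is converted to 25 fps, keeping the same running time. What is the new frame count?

Target frames = source frames × (target rate / source rate) = 1920 × (25)/(24000/1001) = 1920 × 1001/960 = 2002.

2002 frames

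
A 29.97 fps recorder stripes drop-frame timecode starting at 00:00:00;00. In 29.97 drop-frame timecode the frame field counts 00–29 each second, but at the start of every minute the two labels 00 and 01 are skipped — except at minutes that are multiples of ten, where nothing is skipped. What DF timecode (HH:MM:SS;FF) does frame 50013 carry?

00:27:48;23

Ten DF minutes hold 17982 frames, so frame 50013 lies in block 2 (frames 35964–53945) with 14049 frames into that block.
The block's first minute is 1800 frames and the rest 1798 each; 14049 frames reaches minute 7, so 2 × 18 + 7 × 2 = 50 labels have been skipped so far.
Adding those back, label number 50013 + 50 = 50063 at 30 labels/s is 1668 s + 23 f = 0 h 27 min 48 s frame 23, i.e. 00:27:48;23.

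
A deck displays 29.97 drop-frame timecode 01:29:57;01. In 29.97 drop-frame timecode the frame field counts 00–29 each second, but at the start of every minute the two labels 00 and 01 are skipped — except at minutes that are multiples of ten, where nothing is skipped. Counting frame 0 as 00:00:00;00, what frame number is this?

Complete 10-minute blocks: 8, each 17982 frames → 143856.
Remaining 9 whole minutes in the current block: 1800 + 8 × 1798 = 16184 frames.
Within the current minute: 57 × 30 + 1 − 2 = 1709 (labels ;00/;01 skipped at this minute). Total = 143856 + 16184 + 1709 = 161749.

161749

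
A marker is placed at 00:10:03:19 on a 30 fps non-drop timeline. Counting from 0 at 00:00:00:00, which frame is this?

Total seconds to the label: (0 × 3600 + 10 × 60 + 3) = 603.
Frame index = 603 × 30 + 19 = 18109.

frame 18109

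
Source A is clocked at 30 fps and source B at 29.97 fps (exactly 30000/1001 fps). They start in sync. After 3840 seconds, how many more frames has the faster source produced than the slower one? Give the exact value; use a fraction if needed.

A emits 30 × 3840 = 115200 frames; B emits 30000/1001 × 3840 = 115200000/1001.
Difference = 115200/1001 frames (≈ 115.0849); B is behind A.

115200/1001 frames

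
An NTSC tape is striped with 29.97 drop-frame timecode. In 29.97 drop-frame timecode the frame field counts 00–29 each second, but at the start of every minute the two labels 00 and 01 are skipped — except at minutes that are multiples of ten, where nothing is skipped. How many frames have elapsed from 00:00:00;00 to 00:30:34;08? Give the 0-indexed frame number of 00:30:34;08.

Complete 10-minute blocks: 3, each 17982 frames → 53946.
Remaining 0 whole minutes in the current block: 0 frames.
Within the current minute: 34 × 30 + 8 = 1028. Total = 53946 + 0 + 1028 = 54974.

54974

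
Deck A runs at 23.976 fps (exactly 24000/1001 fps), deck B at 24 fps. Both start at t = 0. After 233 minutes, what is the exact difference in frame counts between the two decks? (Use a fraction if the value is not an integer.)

335520/1001 frames

233 min = 13980 s.
A emits 24000/1001 × 13980 = 335520000/1001 frames; B emits 24 × 13980 = 335520.
Difference = 335520/1001 frames (≈ 335.1848); B is ahead of A.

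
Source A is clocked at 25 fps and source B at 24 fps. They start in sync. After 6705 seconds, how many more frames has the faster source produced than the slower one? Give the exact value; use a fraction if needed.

A emits 25 × 6705 = 167625 frames; B emits 24 × 6705 = 160920.
Difference = 6705 frames; B is behind A.

6705 frames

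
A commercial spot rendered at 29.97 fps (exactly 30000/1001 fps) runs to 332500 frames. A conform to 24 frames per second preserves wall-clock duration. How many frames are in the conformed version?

Target frames = source frames × (target rate / source rate) = 332500 × (24)/(30000/1001) = 332500 × 1001/1250 = 266266.

266266 frames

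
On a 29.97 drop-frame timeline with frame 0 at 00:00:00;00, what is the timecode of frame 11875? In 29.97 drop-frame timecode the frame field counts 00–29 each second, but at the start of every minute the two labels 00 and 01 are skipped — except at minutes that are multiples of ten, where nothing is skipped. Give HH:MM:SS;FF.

00:06:36;07

Ten DF minutes hold 17982 frames, so frame 11875 lies in block 0 (frames 0–17981) with 11875 frames into that block.
The block's first minute is 1800 frames and the rest 1798 each; 11875 frames reaches minute 6, so 0 × 18 + 6 × 2 = 12 labels have been skipped so far.
Adding those back, label number 11875 + 12 = 11887 at 30 labels/s is 396 s + 7 f = 0 h 6 min 36 s frame 7, i.e. 00:06:36;07.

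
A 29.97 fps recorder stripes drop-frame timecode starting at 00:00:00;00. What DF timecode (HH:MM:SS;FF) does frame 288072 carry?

02:40:12;00

Ten DF minutes hold 17982 frames, so frame 288072 lies in block 16 (frames 287712–305693) with 360 frames into that block.
The block's first minute is 1800 frames and the rest 1798 each; 360 frames reaches minute 0, so 16 × 18 + 0 × 2 = 288 labels have been skipped so far.
Adding those back, label number 288072 + 288 = 288360 at 30 labels/s is 9612 s + 0 f = 2 h 40 min 12 s frame 0, i.e. 02:40:12;00.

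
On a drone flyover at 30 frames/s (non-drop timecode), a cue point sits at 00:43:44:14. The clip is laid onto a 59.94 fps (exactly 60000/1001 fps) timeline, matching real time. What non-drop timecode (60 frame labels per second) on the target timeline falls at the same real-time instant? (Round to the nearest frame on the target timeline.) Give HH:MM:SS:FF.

Source frame index: (0×3600 + 43×60 + 44) × 30 + 14 = 78734.
Real time: 78734 / (30) = 39367/15 s.
Target frame: (39367/15) × (60000/1001) = 157468000/1001 ≈ 157310.689 → 157311.
At 60 labels/s: frame 157311 → 00:43:41:51.

00:43:41:51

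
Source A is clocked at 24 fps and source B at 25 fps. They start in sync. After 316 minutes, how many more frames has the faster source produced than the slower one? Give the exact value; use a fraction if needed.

316 min = 18960 s.
A emits 24 × 18960 = 455040 frames; B emits 25 × 18960 = 474000.
Difference = 18960 frames; B is ahead of A.

18960 frames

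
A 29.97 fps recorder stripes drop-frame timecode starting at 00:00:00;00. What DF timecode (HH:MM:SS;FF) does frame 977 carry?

00:00:32;17

Ten DF minutes hold 17982 frames, so frame 977 lies in block 0 (frames 0–17981) with 977 frames into that block.
The block's first minute is 1800 frames and the rest 1798 each; 977 frames reaches minute 0, so 0 × 18 + 0 × 2 = 0 labels have been skipped so far.
Adding those back, label number 977 + 0 = 977 at 30 labels/s is 32 s + 17 f = 0 h 0 min 32 s frame 17, i.e. 00:00:32;17.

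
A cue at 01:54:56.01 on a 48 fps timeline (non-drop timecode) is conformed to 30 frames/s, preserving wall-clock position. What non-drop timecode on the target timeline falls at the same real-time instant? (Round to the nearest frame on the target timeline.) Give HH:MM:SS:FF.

01:54:56:01

Source frame index: (1×3600 + 54×60 + 56) × 48 + 1 = 331009.
Real time: 331009 / (48) = 331009/48 s.
Target frame: (331009/48) × (30) = 1655045/8 ≈ 206880.625 → 206881.
At 30 labels/s: frame 206881 → 01:54:56:01.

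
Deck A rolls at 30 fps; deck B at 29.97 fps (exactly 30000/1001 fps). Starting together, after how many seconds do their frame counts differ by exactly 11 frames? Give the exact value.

11011/30 seconds

The gap grows by |30000/1001 − 30| = 30/1001 frames per second.
Time for a 11-frame gap: 11 ÷ (30/1001) = 11011/30 s.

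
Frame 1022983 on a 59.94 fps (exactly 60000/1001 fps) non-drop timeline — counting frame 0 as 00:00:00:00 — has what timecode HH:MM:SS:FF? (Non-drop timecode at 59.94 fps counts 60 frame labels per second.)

04:44:09:43

1022983 ÷ 60 = 17049 full seconds, remainder 43 frames.
17049 s = 4 h 44 min 9 s.
Timecode: 04:44:09:43.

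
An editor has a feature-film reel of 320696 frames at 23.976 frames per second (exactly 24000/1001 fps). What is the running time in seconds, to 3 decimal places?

Running time = 320696 × 1001/24000 = 40127087/3000 s ≈ 13375.696 s.

13375.696 seconds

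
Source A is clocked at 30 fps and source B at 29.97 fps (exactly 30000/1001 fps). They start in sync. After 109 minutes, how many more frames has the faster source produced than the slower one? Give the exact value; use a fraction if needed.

109 min = 6540 s.
A emits 30 × 6540 = 196200 frames; B emits 30000/1001 × 6540 = 196200000/1001.
Difference = 196200/1001 frames (≈ 196.0040); B is behind A.

196200/1001 frames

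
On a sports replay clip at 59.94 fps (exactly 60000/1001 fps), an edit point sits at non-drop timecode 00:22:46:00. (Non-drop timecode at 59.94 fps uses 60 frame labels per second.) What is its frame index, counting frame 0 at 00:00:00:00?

Total seconds to the label: (0 × 3600 + 22 × 60 + 46) = 1366.
Frame index = 1366 × 60 + 0 = 81960.

81960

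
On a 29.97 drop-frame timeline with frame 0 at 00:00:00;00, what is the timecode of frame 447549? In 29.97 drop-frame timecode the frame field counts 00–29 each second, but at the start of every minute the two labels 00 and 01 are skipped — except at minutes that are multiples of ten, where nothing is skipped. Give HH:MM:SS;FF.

04:08:53;07

Ten DF minutes hold 17982 frames, so frame 447549 lies in block 24 (frames 431568–449549) with 15981 frames into that block.
The block's first minute is 1800 frames and the rest 1798 each; 15981 frames reaches minute 8, so 24 × 18 + 8 × 2 = 448 labels have been skipped so far.
Adding those back, label number 447549 + 448 = 447997 at 30 labels/s is 14933 s + 7 f = 4 h 8 min 53 s frame 7, i.e. 04:08:53;07.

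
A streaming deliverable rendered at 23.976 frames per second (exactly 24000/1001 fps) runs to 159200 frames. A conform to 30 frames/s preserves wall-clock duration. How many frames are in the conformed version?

Target frames = source frames × (target rate / source rate) = 159200 × (30)/(24000/1001) = 159200 × 1001/800 = 199199.

199199 frames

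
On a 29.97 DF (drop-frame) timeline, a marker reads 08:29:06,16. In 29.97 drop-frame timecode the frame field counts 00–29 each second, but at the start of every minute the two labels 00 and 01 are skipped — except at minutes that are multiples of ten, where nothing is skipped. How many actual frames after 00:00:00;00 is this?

915478

As if non-drop at 30 labels/s: (8 × 3600 + 29 × 60 + 6) × 30 + 16 = 916396.
Minute boundaries passed: 509; those not divisible by 10: 509 − 50 = 459; dropped labels = 2 × 459 = 918.
Actual frame index = 916396 − 918 = 915478.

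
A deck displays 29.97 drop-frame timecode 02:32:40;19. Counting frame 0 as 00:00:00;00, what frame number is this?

As if non-drop at 30 labels/s: (2 × 3600 + 32 × 60 + 40) × 30 + 19 = 274819.
Minute boundaries passed: 152; those not divisible by 10: 152 − 15 = 137; dropped labels = 2 × 137 = 274.
Actual frame index = 274819 − 274 = 274545.

274545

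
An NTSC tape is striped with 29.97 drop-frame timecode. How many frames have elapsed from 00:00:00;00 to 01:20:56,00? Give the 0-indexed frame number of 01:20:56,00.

Complete 10-minute blocks: 8, each 17982 frames → 143856.
Remaining 0 whole minutes in the current block: 0 frames.
Within the current minute: 56 × 30 + 0 = 1680. Total = 143856 + 0 + 1680 = 145536.

145536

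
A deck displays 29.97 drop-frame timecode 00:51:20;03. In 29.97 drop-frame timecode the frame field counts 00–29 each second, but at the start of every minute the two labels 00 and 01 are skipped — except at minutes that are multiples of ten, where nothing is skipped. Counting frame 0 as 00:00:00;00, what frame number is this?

Complete 10-minute blocks: 5, each 17982 frames → 89910.
Remaining 1 whole minute in the current block: 1800 + 0 × 1798 = 1800 frames.
Within the current minute: 20 × 30 + 3 − 2 = 601 (labels ;00/;01 skipped at this minute). Total = 89910 + 1800 + 601 = 92311.

92311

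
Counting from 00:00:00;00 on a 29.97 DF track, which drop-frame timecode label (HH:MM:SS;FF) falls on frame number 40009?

Ten DF minutes hold 17982 frames, so frame 40009 lies in block 2 (frames 35964–53945) with 4045 frames into that block.
The block's first minute is 1800 frames and the rest 1798 each; 4045 frames reaches minute 2, so 2 × 18 + 2 × 2 = 40 labels have been skipped so far.
Adding those back, label number 40009 + 40 = 40049 at 30 labels/s is 1334 s + 29 f = 0 h 22 min 14 s frame 29, i.e. 00:22:14;29.

00:22:14;29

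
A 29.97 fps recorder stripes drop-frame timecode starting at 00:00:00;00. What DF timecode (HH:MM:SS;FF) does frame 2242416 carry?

Ten DF minutes hold 17982 frames, so frame 2242416 lies in block 124 (frames 2229768–2247749) with 12648 frames into that block.
The block's first minute is 1800 frames and the rest 1798 each; 12648 frames reaches minute 7, so 124 × 18 + 7 × 2 = 2246 labels have been skipped so far.
Adding those back, label number 2242416 + 2246 = 2244662 at 30 labels/s is 74822 s + 2 f = 20 h 47 min 2 s frame 2, i.e. 20:47:02;02.

20:47:02;02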